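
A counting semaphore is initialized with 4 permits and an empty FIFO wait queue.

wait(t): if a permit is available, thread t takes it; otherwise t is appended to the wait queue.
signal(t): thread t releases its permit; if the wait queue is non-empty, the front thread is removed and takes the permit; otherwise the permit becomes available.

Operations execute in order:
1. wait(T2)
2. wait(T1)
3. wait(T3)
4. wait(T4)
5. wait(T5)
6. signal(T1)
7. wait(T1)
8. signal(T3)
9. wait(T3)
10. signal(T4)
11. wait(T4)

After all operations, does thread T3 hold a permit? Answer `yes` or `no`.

Answer: yes

Derivation:
Step 1: wait(T2) -> count=3 queue=[] holders={T2}
Step 2: wait(T1) -> count=2 queue=[] holders={T1,T2}
Step 3: wait(T3) -> count=1 queue=[] holders={T1,T2,T3}
Step 4: wait(T4) -> count=0 queue=[] holders={T1,T2,T3,T4}
Step 5: wait(T5) -> count=0 queue=[T5] holders={T1,T2,T3,T4}
Step 6: signal(T1) -> count=0 queue=[] holders={T2,T3,T4,T5}
Step 7: wait(T1) -> count=0 queue=[T1] holders={T2,T3,T4,T5}
Step 8: signal(T3) -> count=0 queue=[] holders={T1,T2,T4,T5}
Step 9: wait(T3) -> count=0 queue=[T3] holders={T1,T2,T4,T5}
Step 10: signal(T4) -> count=0 queue=[] holders={T1,T2,T3,T5}
Step 11: wait(T4) -> count=0 queue=[T4] holders={T1,T2,T3,T5}
Final holders: {T1,T2,T3,T5} -> T3 in holders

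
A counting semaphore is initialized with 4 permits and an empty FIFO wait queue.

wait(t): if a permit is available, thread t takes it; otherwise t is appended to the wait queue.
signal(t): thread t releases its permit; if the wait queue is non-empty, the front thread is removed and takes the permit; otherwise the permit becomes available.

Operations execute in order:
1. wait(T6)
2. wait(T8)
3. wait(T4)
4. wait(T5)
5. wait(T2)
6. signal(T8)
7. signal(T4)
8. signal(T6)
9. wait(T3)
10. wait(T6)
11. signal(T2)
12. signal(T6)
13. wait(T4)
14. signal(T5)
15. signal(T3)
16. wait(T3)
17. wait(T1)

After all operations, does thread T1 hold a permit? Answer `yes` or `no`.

Step 1: wait(T6) -> count=3 queue=[] holders={T6}
Step 2: wait(T8) -> count=2 queue=[] holders={T6,T8}
Step 3: wait(T4) -> count=1 queue=[] holders={T4,T6,T8}
Step 4: wait(T5) -> count=0 queue=[] holders={T4,T5,T6,T8}
Step 5: wait(T2) -> count=0 queue=[T2] holders={T4,T5,T6,T8}
Step 6: signal(T8) -> count=0 queue=[] holders={T2,T4,T5,T6}
Step 7: signal(T4) -> count=1 queue=[] holders={T2,T5,T6}
Step 8: signal(T6) -> count=2 queue=[] holders={T2,T5}
Step 9: wait(T3) -> count=1 queue=[] holders={T2,T3,T5}
Step 10: wait(T6) -> count=0 queue=[] holders={T2,T3,T5,T6}
Step 11: signal(T2) -> count=1 queue=[] holders={T3,T5,T6}
Step 12: signal(T6) -> count=2 queue=[] holders={T3,T5}
Step 13: wait(T4) -> count=1 queue=[] holders={T3,T4,T5}
Step 14: signal(T5) -> count=2 queue=[] holders={T3,T4}
Step 15: signal(T3) -> count=3 queue=[] holders={T4}
Step 16: wait(T3) -> count=2 queue=[] holders={T3,T4}
Step 17: wait(T1) -> count=1 queue=[] holders={T1,T3,T4}
Final holders: {T1,T3,T4} -> T1 in holders

Answer: yes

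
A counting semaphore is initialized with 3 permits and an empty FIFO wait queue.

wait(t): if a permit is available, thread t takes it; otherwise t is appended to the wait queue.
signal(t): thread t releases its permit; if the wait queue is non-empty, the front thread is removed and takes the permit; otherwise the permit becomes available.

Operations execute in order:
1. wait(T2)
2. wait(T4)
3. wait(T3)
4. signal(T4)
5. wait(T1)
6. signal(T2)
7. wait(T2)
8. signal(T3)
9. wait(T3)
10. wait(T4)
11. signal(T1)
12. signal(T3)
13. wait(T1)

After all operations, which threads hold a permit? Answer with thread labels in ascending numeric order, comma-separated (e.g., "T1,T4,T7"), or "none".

Step 1: wait(T2) -> count=2 queue=[] holders={T2}
Step 2: wait(T4) -> count=1 queue=[] holders={T2,T4}
Step 3: wait(T3) -> count=0 queue=[] holders={T2,T3,T4}
Step 4: signal(T4) -> count=1 queue=[] holders={T2,T3}
Step 5: wait(T1) -> count=0 queue=[] holders={T1,T2,T3}
Step 6: signal(T2) -> count=1 queue=[] holders={T1,T3}
Step 7: wait(T2) -> count=0 queue=[] holders={T1,T2,T3}
Step 8: signal(T3) -> count=1 queue=[] holders={T1,T2}
Step 9: wait(T3) -> count=0 queue=[] holders={T1,T2,T3}
Step 10: wait(T4) -> count=0 queue=[T4] holders={T1,T2,T3}
Step 11: signal(T1) -> count=0 queue=[] holders={T2,T3,T4}
Step 12: signal(T3) -> count=1 queue=[] holders={T2,T4}
Step 13: wait(T1) -> count=0 queue=[] holders={T1,T2,T4}
Final holders: T1,T2,T4

Answer: T1,T2,T4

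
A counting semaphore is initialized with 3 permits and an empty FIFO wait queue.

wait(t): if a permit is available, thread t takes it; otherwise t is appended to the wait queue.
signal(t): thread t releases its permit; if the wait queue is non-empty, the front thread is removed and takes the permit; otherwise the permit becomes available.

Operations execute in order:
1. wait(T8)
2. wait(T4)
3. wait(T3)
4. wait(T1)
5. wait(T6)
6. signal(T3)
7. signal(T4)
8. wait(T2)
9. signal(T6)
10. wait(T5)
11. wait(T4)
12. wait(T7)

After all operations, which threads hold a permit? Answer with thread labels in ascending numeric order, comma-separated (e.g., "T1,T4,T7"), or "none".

Step 1: wait(T8) -> count=2 queue=[] holders={T8}
Step 2: wait(T4) -> count=1 queue=[] holders={T4,T8}
Step 3: wait(T3) -> count=0 queue=[] holders={T3,T4,T8}
Step 4: wait(T1) -> count=0 queue=[T1] holders={T3,T4,T8}
Step 5: wait(T6) -> count=0 queue=[T1,T6] holders={T3,T4,T8}
Step 6: signal(T3) -> count=0 queue=[T6] holders={T1,T4,T8}
Step 7: signal(T4) -> count=0 queue=[] holders={T1,T6,T8}
Step 8: wait(T2) -> count=0 queue=[T2] holders={T1,T6,T8}
Step 9: signal(T6) -> count=0 queue=[] holders={T1,T2,T8}
Step 10: wait(T5) -> count=0 queue=[T5] holders={T1,T2,T8}
Step 11: wait(T4) -> count=0 queue=[T5,T4] holders={T1,T2,T8}
Step 12: wait(T7) -> count=0 queue=[T5,T4,T7] holders={T1,T2,T8}
Final holders: T1,T2,T8

Answer: T1,T2,T8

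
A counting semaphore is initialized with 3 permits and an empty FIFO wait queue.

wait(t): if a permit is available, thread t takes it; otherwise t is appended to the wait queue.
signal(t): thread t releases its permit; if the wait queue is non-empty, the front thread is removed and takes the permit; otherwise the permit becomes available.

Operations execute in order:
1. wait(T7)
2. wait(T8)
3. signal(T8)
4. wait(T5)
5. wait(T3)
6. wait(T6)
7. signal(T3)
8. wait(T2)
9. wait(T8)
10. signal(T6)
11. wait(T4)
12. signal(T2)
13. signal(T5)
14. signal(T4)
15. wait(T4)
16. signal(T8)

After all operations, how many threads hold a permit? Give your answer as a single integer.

Step 1: wait(T7) -> count=2 queue=[] holders={T7}
Step 2: wait(T8) -> count=1 queue=[] holders={T7,T8}
Step 3: signal(T8) -> count=2 queue=[] holders={T7}
Step 4: wait(T5) -> count=1 queue=[] holders={T5,T7}
Step 5: wait(T3) -> count=0 queue=[] holders={T3,T5,T7}
Step 6: wait(T6) -> count=0 queue=[T6] holders={T3,T5,T7}
Step 7: signal(T3) -> count=0 queue=[] holders={T5,T6,T7}
Step 8: wait(T2) -> count=0 queue=[T2] holders={T5,T6,T7}
Step 9: wait(T8) -> count=0 queue=[T2,T8] holders={T5,T6,T7}
Step 10: signal(T6) -> count=0 queue=[T8] holders={T2,T5,T7}
Step 11: wait(T4) -> count=0 queue=[T8,T4] holders={T2,T5,T7}
Step 12: signal(T2) -> count=0 queue=[T4] holders={T5,T7,T8}
Step 13: signal(T5) -> count=0 queue=[] holders={T4,T7,T8}
Step 14: signal(T4) -> count=1 queue=[] holders={T7,T8}
Step 15: wait(T4) -> count=0 queue=[] holders={T4,T7,T8}
Step 16: signal(T8) -> count=1 queue=[] holders={T4,T7}
Final holders: {T4,T7} -> 2 thread(s)

Answer: 2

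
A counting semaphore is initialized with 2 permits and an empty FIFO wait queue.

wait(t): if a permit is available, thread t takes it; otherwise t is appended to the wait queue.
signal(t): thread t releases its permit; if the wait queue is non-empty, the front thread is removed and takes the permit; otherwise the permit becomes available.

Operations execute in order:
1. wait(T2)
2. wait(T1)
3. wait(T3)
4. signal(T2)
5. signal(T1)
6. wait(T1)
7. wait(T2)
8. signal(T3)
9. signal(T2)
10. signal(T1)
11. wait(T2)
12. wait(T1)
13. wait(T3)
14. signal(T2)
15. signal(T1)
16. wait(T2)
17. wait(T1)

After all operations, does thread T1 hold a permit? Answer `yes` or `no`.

Answer: no

Derivation:
Step 1: wait(T2) -> count=1 queue=[] holders={T2}
Step 2: wait(T1) -> count=0 queue=[] holders={T1,T2}
Step 3: wait(T3) -> count=0 queue=[T3] holders={T1,T2}
Step 4: signal(T2) -> count=0 queue=[] holders={T1,T3}
Step 5: signal(T1) -> count=1 queue=[] holders={T3}
Step 6: wait(T1) -> count=0 queue=[] holders={T1,T3}
Step 7: wait(T2) -> count=0 queue=[T2] holders={T1,T3}
Step 8: signal(T3) -> count=0 queue=[] holders={T1,T2}
Step 9: signal(T2) -> count=1 queue=[] holders={T1}
Step 10: signal(T1) -> count=2 queue=[] holders={none}
Step 11: wait(T2) -> count=1 queue=[] holders={T2}
Step 12: wait(T1) -> count=0 queue=[] holders={T1,T2}
Step 13: wait(T3) -> count=0 queue=[T3] holders={T1,T2}
Step 14: signal(T2) -> count=0 queue=[] holders={T1,T3}
Step 15: signal(T1) -> count=1 queue=[] holders={T3}
Step 16: wait(T2) -> count=0 queue=[] holders={T2,T3}
Step 17: wait(T1) -> count=0 queue=[T1] holders={T2,T3}
Final holders: {T2,T3} -> T1 not in holders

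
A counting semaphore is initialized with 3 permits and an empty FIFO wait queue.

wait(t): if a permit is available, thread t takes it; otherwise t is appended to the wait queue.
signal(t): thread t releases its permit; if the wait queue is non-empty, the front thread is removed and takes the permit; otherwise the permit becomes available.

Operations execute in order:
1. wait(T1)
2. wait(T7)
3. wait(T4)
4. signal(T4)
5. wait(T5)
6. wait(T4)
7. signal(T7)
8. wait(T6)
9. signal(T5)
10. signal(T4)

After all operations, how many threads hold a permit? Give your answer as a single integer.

Step 1: wait(T1) -> count=2 queue=[] holders={T1}
Step 2: wait(T7) -> count=1 queue=[] holders={T1,T7}
Step 3: wait(T4) -> count=0 queue=[] holders={T1,T4,T7}
Step 4: signal(T4) -> count=1 queue=[] holders={T1,T7}
Step 5: wait(T5) -> count=0 queue=[] holders={T1,T5,T7}
Step 6: wait(T4) -> count=0 queue=[T4] holders={T1,T5,T7}
Step 7: signal(T7) -> count=0 queue=[] holders={T1,T4,T5}
Step 8: wait(T6) -> count=0 queue=[T6] holders={T1,T4,T5}
Step 9: signal(T5) -> count=0 queue=[] holders={T1,T4,T6}
Step 10: signal(T4) -> count=1 queue=[] holders={T1,T6}
Final holders: {T1,T6} -> 2 thread(s)

Answer: 2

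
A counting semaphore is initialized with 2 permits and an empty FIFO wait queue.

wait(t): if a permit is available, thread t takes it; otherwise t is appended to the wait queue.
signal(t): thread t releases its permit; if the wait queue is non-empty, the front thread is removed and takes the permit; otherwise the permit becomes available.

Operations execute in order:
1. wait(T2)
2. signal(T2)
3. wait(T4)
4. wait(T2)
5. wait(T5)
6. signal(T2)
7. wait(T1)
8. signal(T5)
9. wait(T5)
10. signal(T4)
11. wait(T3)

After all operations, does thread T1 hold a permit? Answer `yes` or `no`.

Answer: yes

Derivation:
Step 1: wait(T2) -> count=1 queue=[] holders={T2}
Step 2: signal(T2) -> count=2 queue=[] holders={none}
Step 3: wait(T4) -> count=1 queue=[] holders={T4}
Step 4: wait(T2) -> count=0 queue=[] holders={T2,T4}
Step 5: wait(T5) -> count=0 queue=[T5] holders={T2,T4}
Step 6: signal(T2) -> count=0 queue=[] holders={T4,T5}
Step 7: wait(T1) -> count=0 queue=[T1] holders={T4,T5}
Step 8: signal(T5) -> count=0 queue=[] holders={T1,T4}
Step 9: wait(T5) -> count=0 queue=[T5] holders={T1,T4}
Step 10: signal(T4) -> count=0 queue=[] holders={T1,T5}
Step 11: wait(T3) -> count=0 queue=[T3] holders={T1,T5}
Final holders: {T1,T5} -> T1 in holders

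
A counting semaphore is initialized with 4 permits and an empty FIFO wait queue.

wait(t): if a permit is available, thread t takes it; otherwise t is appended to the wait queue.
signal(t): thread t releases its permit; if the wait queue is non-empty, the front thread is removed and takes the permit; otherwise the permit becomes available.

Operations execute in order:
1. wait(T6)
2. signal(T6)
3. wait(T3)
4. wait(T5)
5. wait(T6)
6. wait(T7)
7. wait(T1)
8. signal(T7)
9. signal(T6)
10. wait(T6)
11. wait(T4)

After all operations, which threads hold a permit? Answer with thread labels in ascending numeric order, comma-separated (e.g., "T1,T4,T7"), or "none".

Step 1: wait(T6) -> count=3 queue=[] holders={T6}
Step 2: signal(T6) -> count=4 queue=[] holders={none}
Step 3: wait(T3) -> count=3 queue=[] holders={T3}
Step 4: wait(T5) -> count=2 queue=[] holders={T3,T5}
Step 5: wait(T6) -> count=1 queue=[] holders={T3,T5,T6}
Step 6: wait(T7) -> count=0 queue=[] holders={T3,T5,T6,T7}
Step 7: wait(T1) -> count=0 queue=[T1] holders={T3,T5,T6,T7}
Step 8: signal(T7) -> count=0 queue=[] holders={T1,T3,T5,T6}
Step 9: signal(T6) -> count=1 queue=[] holders={T1,T3,T5}
Step 10: wait(T6) -> count=0 queue=[] holders={T1,T3,T5,T6}
Step 11: wait(T4) -> count=0 queue=[T4] holders={T1,T3,T5,T6}
Final holders: T1,T3,T5,T6

Answer: T1,T3,T5,T6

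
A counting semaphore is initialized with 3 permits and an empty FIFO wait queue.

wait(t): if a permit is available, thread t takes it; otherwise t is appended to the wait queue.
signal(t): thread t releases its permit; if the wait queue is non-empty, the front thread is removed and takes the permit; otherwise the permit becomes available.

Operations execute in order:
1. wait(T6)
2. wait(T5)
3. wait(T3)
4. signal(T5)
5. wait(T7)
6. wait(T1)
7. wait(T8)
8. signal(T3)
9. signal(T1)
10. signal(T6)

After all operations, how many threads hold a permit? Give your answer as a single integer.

Answer: 2

Derivation:
Step 1: wait(T6) -> count=2 queue=[] holders={T6}
Step 2: wait(T5) -> count=1 queue=[] holders={T5,T6}
Step 3: wait(T3) -> count=0 queue=[] holders={T3,T5,T6}
Step 4: signal(T5) -> count=1 queue=[] holders={T3,T6}
Step 5: wait(T7) -> count=0 queue=[] holders={T3,T6,T7}
Step 6: wait(T1) -> count=0 queue=[T1] holders={T3,T6,T7}
Step 7: wait(T8) -> count=0 queue=[T1,T8] holders={T3,T6,T7}
Step 8: signal(T3) -> count=0 queue=[T8] holders={T1,T6,T7}
Step 9: signal(T1) -> count=0 queue=[] holders={T6,T7,T8}
Step 10: signal(T6) -> count=1 queue=[] holders={T7,T8}
Final holders: {T7,T8} -> 2 thread(s)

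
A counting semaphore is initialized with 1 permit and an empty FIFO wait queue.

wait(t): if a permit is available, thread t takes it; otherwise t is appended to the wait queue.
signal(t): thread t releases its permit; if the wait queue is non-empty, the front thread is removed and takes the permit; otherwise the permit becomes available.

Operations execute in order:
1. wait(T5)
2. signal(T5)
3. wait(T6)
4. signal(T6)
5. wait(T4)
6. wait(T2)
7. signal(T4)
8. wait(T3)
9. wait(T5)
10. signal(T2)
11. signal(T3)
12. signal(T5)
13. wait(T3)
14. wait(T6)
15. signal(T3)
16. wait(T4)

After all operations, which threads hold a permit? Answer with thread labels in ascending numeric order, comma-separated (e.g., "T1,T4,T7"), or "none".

Step 1: wait(T5) -> count=0 queue=[] holders={T5}
Step 2: signal(T5) -> count=1 queue=[] holders={none}
Step 3: wait(T6) -> count=0 queue=[] holders={T6}
Step 4: signal(T6) -> count=1 queue=[] holders={none}
Step 5: wait(T4) -> count=0 queue=[] holders={T4}
Step 6: wait(T2) -> count=0 queue=[T2] holders={T4}
Step 7: signal(T4) -> count=0 queue=[] holders={T2}
Step 8: wait(T3) -> count=0 queue=[T3] holders={T2}
Step 9: wait(T5) -> count=0 queue=[T3,T5] holders={T2}
Step 10: signal(T2) -> count=0 queue=[T5] holders={T3}
Step 11: signal(T3) -> count=0 queue=[] holders={T5}
Step 12: signal(T5) -> count=1 queue=[] holders={none}
Step 13: wait(T3) -> count=0 queue=[] holders={T3}
Step 14: wait(T6) -> count=0 queue=[T6] holders={T3}
Step 15: signal(T3) -> count=0 queue=[] holders={T6}
Step 16: wait(T4) -> count=0 queue=[T4] holders={T6}
Final holders: T6

Answer: T6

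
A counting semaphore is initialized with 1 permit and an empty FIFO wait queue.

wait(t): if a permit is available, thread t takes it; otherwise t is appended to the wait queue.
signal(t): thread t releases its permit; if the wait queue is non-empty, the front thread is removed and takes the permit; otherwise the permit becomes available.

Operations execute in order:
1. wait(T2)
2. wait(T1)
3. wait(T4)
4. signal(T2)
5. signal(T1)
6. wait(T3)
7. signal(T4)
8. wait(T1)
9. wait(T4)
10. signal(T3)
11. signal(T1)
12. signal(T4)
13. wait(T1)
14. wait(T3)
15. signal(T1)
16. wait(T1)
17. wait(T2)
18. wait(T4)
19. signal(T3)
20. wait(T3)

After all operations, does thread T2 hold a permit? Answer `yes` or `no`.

Answer: no

Derivation:
Step 1: wait(T2) -> count=0 queue=[] holders={T2}
Step 2: wait(T1) -> count=0 queue=[T1] holders={T2}
Step 3: wait(T4) -> count=0 queue=[T1,T4] holders={T2}
Step 4: signal(T2) -> count=0 queue=[T4] holders={T1}
Step 5: signal(T1) -> count=0 queue=[] holders={T4}
Step 6: wait(T3) -> count=0 queue=[T3] holders={T4}
Step 7: signal(T4) -> count=0 queue=[] holders={T3}
Step 8: wait(T1) -> count=0 queue=[T1] holders={T3}
Step 9: wait(T4) -> count=0 queue=[T1,T4] holders={T3}
Step 10: signal(T3) -> count=0 queue=[T4] holders={T1}
Step 11: signal(T1) -> count=0 queue=[] holders={T4}
Step 12: signal(T4) -> count=1 queue=[] holders={none}
Step 13: wait(T1) -> count=0 queue=[] holders={T1}
Step 14: wait(T3) -> count=0 queue=[T3] holders={T1}
Step 15: signal(T1) -> count=0 queue=[] holders={T3}
Step 16: wait(T1) -> count=0 queue=[T1] holders={T3}
Step 17: wait(T2) -> count=0 queue=[T1,T2] holders={T3}
Step 18: wait(T4) -> count=0 queue=[T1,T2,T4] holders={T3}
Step 19: signal(T3) -> count=0 queue=[T2,T4] holders={T1}
Step 20: wait(T3) -> count=0 queue=[T2,T4,T3] holders={T1}
Final holders: {T1} -> T2 not in holders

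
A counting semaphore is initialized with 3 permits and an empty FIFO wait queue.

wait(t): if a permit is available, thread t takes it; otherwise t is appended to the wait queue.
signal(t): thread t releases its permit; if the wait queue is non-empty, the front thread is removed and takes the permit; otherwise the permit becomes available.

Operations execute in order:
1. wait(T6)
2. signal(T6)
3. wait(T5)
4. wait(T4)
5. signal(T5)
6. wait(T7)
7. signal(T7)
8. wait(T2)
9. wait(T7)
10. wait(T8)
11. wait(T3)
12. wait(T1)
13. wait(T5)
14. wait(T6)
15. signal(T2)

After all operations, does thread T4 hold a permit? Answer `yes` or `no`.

Step 1: wait(T6) -> count=2 queue=[] holders={T6}
Step 2: signal(T6) -> count=3 queue=[] holders={none}
Step 3: wait(T5) -> count=2 queue=[] holders={T5}
Step 4: wait(T4) -> count=1 queue=[] holders={T4,T5}
Step 5: signal(T5) -> count=2 queue=[] holders={T4}
Step 6: wait(T7) -> count=1 queue=[] holders={T4,T7}
Step 7: signal(T7) -> count=2 queue=[] holders={T4}
Step 8: wait(T2) -> count=1 queue=[] holders={T2,T4}
Step 9: wait(T7) -> count=0 queue=[] holders={T2,T4,T7}
Step 10: wait(T8) -> count=0 queue=[T8] holders={T2,T4,T7}
Step 11: wait(T3) -> count=0 queue=[T8,T3] holders={T2,T4,T7}
Step 12: wait(T1) -> count=0 queue=[T8,T3,T1] holders={T2,T4,T7}
Step 13: wait(T5) -> count=0 queue=[T8,T3,T1,T5] holders={T2,T4,T7}
Step 14: wait(T6) -> count=0 queue=[T8,T3,T1,T5,T6] holders={T2,T4,T7}
Step 15: signal(T2) -> count=0 queue=[T3,T1,T5,T6] holders={T4,T7,T8}
Final holders: {T4,T7,T8} -> T4 in holders

Answer: yes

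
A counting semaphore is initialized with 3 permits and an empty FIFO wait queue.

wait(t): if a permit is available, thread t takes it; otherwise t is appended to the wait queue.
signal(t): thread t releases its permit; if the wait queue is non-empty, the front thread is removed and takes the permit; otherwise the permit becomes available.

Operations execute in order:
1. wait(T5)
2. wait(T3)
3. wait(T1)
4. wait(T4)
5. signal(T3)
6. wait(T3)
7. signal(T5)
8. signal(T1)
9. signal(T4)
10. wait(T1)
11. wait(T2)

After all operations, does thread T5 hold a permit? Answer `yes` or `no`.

Answer: no

Derivation:
Step 1: wait(T5) -> count=2 queue=[] holders={T5}
Step 2: wait(T3) -> count=1 queue=[] holders={T3,T5}
Step 3: wait(T1) -> count=0 queue=[] holders={T1,T3,T5}
Step 4: wait(T4) -> count=0 queue=[T4] holders={T1,T3,T5}
Step 5: signal(T3) -> count=0 queue=[] holders={T1,T4,T5}
Step 6: wait(T3) -> count=0 queue=[T3] holders={T1,T4,T5}
Step 7: signal(T5) -> count=0 queue=[] holders={T1,T3,T4}
Step 8: signal(T1) -> count=1 queue=[] holders={T3,T4}
Step 9: signal(T4) -> count=2 queue=[] holders={T3}
Step 10: wait(T1) -> count=1 queue=[] holders={T1,T3}
Step 11: wait(T2) -> count=0 queue=[] holders={T1,T2,T3}
Final holders: {T1,T2,T3} -> T5 not in holders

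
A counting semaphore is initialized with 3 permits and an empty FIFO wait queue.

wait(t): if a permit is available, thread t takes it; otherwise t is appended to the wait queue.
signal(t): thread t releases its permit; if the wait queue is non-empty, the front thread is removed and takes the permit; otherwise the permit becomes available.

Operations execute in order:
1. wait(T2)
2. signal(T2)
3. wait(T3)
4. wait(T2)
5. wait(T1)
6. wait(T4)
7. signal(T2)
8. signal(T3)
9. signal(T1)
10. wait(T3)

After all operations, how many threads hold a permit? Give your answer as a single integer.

Answer: 2

Derivation:
Step 1: wait(T2) -> count=2 queue=[] holders={T2}
Step 2: signal(T2) -> count=3 queue=[] holders={none}
Step 3: wait(T3) -> count=2 queue=[] holders={T3}
Step 4: wait(T2) -> count=1 queue=[] holders={T2,T3}
Step 5: wait(T1) -> count=0 queue=[] holders={T1,T2,T3}
Step 6: wait(T4) -> count=0 queue=[T4] holders={T1,T2,T3}
Step 7: signal(T2) -> count=0 queue=[] holders={T1,T3,T4}
Step 8: signal(T3) -> count=1 queue=[] holders={T1,T4}
Step 9: signal(T1) -> count=2 queue=[] holders={T4}
Step 10: wait(T3) -> count=1 queue=[] holders={T3,T4}
Final holders: {T3,T4} -> 2 thread(s)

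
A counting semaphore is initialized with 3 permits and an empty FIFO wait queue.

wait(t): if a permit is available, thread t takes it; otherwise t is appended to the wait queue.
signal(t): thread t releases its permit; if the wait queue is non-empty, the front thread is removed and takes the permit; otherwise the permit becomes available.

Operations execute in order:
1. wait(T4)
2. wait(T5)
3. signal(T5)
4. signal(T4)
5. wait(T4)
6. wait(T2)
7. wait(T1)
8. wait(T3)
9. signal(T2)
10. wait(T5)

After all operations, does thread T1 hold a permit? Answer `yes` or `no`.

Answer: yes

Derivation:
Step 1: wait(T4) -> count=2 queue=[] holders={T4}
Step 2: wait(T5) -> count=1 queue=[] holders={T4,T5}
Step 3: signal(T5) -> count=2 queue=[] holders={T4}
Step 4: signal(T4) -> count=3 queue=[] holders={none}
Step 5: wait(T4) -> count=2 queue=[] holders={T4}
Step 6: wait(T2) -> count=1 queue=[] holders={T2,T4}
Step 7: wait(T1) -> count=0 queue=[] holders={T1,T2,T4}
Step 8: wait(T3) -> count=0 queue=[T3] holders={T1,T2,T4}
Step 9: signal(T2) -> count=0 queue=[] holders={T1,T3,T4}
Step 10: wait(T5) -> count=0 queue=[T5] holders={T1,T3,T4}
Final holders: {T1,T3,T4} -> T1 in holders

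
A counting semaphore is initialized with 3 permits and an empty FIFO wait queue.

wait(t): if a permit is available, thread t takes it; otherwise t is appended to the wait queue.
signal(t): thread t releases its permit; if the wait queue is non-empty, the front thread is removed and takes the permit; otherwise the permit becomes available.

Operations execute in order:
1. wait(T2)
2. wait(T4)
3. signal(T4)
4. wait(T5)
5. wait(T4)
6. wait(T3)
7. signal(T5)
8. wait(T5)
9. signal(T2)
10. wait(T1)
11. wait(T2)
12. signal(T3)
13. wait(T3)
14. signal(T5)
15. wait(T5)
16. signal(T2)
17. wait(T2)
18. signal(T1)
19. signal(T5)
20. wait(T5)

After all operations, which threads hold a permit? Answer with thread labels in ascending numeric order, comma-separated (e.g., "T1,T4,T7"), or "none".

Step 1: wait(T2) -> count=2 queue=[] holders={T2}
Step 2: wait(T4) -> count=1 queue=[] holders={T2,T4}
Step 3: signal(T4) -> count=2 queue=[] holders={T2}
Step 4: wait(T5) -> count=1 queue=[] holders={T2,T5}
Step 5: wait(T4) -> count=0 queue=[] holders={T2,T4,T5}
Step 6: wait(T3) -> count=0 queue=[T3] holders={T2,T4,T5}
Step 7: signal(T5) -> count=0 queue=[] holders={T2,T3,T4}
Step 8: wait(T5) -> count=0 queue=[T5] holders={T2,T3,T4}
Step 9: signal(T2) -> count=0 queue=[] holders={T3,T4,T5}
Step 10: wait(T1) -> count=0 queue=[T1] holders={T3,T4,T5}
Step 11: wait(T2) -> count=0 queue=[T1,T2] holders={T3,T4,T5}
Step 12: signal(T3) -> count=0 queue=[T2] holders={T1,T4,T5}
Step 13: wait(T3) -> count=0 queue=[T2,T3] holders={T1,T4,T5}
Step 14: signal(T5) -> count=0 queue=[T3] holders={T1,T2,T4}
Step 15: wait(T5) -> count=0 queue=[T3,T5] holders={T1,T2,T4}
Step 16: signal(T2) -> count=0 queue=[T5] holders={T1,T3,T4}
Step 17: wait(T2) -> count=0 queue=[T5,T2] holders={T1,T3,T4}
Step 18: signal(T1) -> count=0 queue=[T2] holders={T3,T4,T5}
Step 19: signal(T5) -> count=0 queue=[] holders={T2,T3,T4}
Step 20: wait(T5) -> count=0 queue=[T5] holders={T2,T3,T4}
Final holders: T2,T3,T4

Answer: T2,T3,T4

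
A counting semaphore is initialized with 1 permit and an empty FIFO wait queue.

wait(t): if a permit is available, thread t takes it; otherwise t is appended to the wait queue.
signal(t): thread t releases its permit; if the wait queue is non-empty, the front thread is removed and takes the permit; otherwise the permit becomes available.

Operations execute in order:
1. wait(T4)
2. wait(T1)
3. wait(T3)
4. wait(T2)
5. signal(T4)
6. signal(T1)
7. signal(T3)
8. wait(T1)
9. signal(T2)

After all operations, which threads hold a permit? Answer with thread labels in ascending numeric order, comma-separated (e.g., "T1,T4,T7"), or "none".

Answer: T1

Derivation:
Step 1: wait(T4) -> count=0 queue=[] holders={T4}
Step 2: wait(T1) -> count=0 queue=[T1] holders={T4}
Step 3: wait(T3) -> count=0 queue=[T1,T3] holders={T4}
Step 4: wait(T2) -> count=0 queue=[T1,T3,T2] holders={T4}
Step 5: signal(T4) -> count=0 queue=[T3,T2] holders={T1}
Step 6: signal(T1) -> count=0 queue=[T2] holders={T3}
Step 7: signal(T3) -> count=0 queue=[] holders={T2}
Step 8: wait(T1) -> count=0 queue=[T1] holders={T2}
Step 9: signal(T2) -> count=0 queue=[] holders={T1}
Final holders: T1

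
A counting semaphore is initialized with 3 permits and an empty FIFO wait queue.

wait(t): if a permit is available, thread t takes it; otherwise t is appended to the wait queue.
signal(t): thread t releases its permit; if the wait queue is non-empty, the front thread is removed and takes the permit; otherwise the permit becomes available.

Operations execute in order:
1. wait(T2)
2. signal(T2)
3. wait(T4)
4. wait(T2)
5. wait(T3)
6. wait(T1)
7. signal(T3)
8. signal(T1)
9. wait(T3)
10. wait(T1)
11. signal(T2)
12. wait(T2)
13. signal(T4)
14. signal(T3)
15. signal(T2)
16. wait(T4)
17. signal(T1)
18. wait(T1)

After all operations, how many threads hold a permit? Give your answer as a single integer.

Step 1: wait(T2) -> count=2 queue=[] holders={T2}
Step 2: signal(T2) -> count=3 queue=[] holders={none}
Step 3: wait(T4) -> count=2 queue=[] holders={T4}
Step 4: wait(T2) -> count=1 queue=[] holders={T2,T4}
Step 5: wait(T3) -> count=0 queue=[] holders={T2,T3,T4}
Step 6: wait(T1) -> count=0 queue=[T1] holders={T2,T3,T4}
Step 7: signal(T3) -> count=0 queue=[] holders={T1,T2,T4}
Step 8: signal(T1) -> count=1 queue=[] holders={T2,T4}
Step 9: wait(T3) -> count=0 queue=[] holders={T2,T3,T4}
Step 10: wait(T1) -> count=0 queue=[T1] holders={T2,T3,T4}
Step 11: signal(T2) -> count=0 queue=[] holders={T1,T3,T4}
Step 12: wait(T2) -> count=0 queue=[T2] holders={T1,T3,T4}
Step 13: signal(T4) -> count=0 queue=[] holders={T1,T2,T3}
Step 14: signal(T3) -> count=1 queue=[] holders={T1,T2}
Step 15: signal(T2) -> count=2 queue=[] holders={T1}
Step 16: wait(T4) -> count=1 queue=[] holders={T1,T4}
Step 17: signal(T1) -> count=2 queue=[] holders={T4}
Step 18: wait(T1) -> count=1 queue=[] holders={T1,T4}
Final holders: {T1,T4} -> 2 thread(s)

Answer: 2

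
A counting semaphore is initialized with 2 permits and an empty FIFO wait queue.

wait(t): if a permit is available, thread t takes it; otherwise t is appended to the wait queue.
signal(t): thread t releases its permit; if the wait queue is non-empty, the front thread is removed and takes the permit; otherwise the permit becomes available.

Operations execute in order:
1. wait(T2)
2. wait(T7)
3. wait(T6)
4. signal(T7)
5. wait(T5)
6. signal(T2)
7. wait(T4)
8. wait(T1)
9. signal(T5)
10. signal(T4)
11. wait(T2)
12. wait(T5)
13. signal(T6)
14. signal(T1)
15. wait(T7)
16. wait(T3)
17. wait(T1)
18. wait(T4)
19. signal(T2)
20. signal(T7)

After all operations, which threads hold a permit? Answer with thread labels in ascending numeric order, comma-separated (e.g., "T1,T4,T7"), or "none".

Answer: T3,T5

Derivation:
Step 1: wait(T2) -> count=1 queue=[] holders={T2}
Step 2: wait(T7) -> count=0 queue=[] holders={T2,T7}
Step 3: wait(T6) -> count=0 queue=[T6] holders={T2,T7}
Step 4: signal(T7) -> count=0 queue=[] holders={T2,T6}
Step 5: wait(T5) -> count=0 queue=[T5] holders={T2,T6}
Step 6: signal(T2) -> count=0 queue=[] holders={T5,T6}
Step 7: wait(T4) -> count=0 queue=[T4] holders={T5,T6}
Step 8: wait(T1) -> count=0 queue=[T4,T1] holders={T5,T6}
Step 9: signal(T5) -> count=0 queue=[T1] holders={T4,T6}
Step 10: signal(T4) -> count=0 queue=[] holders={T1,T6}
Step 11: wait(T2) -> count=0 queue=[T2] holders={T1,T6}
Step 12: wait(T5) -> count=0 queue=[T2,T5] holders={T1,T6}
Step 13: signal(T6) -> count=0 queue=[T5] holders={T1,T2}
Step 14: signal(T1) -> count=0 queue=[] holders={T2,T5}
Step 15: wait(T7) -> count=0 queue=[T7] holders={T2,T5}
Step 16: wait(T3) -> count=0 queue=[T7,T3] holders={T2,T5}
Step 17: wait(T1) -> count=0 queue=[T7,T3,T1] holders={T2,T5}
Step 18: wait(T4) -> count=0 queue=[T7,T3,T1,T4] holders={T2,T5}
Step 19: signal(T2) -> count=0 queue=[T3,T1,T4] holders={T5,T7}
Step 20: signal(T7) -> count=0 queue=[T1,T4] holders={T3,T5}
Final holders: T3,T5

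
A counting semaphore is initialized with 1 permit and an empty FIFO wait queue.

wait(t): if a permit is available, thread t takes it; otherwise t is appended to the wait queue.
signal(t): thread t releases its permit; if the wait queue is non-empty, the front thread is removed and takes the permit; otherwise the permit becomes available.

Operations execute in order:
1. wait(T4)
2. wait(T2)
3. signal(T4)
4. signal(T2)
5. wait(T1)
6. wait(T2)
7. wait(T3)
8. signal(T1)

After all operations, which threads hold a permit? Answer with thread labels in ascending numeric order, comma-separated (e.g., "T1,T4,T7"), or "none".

Answer: T2

Derivation:
Step 1: wait(T4) -> count=0 queue=[] holders={T4}
Step 2: wait(T2) -> count=0 queue=[T2] holders={T4}
Step 3: signal(T4) -> count=0 queue=[] holders={T2}
Step 4: signal(T2) -> count=1 queue=[] holders={none}
Step 5: wait(T1) -> count=0 queue=[] holders={T1}
Step 6: wait(T2) -> count=0 queue=[T2] holders={T1}
Step 7: wait(T3) -> count=0 queue=[T2,T3] holders={T1}
Step 8: signal(T1) -> count=0 queue=[T3] holders={T2}
Final holders: T2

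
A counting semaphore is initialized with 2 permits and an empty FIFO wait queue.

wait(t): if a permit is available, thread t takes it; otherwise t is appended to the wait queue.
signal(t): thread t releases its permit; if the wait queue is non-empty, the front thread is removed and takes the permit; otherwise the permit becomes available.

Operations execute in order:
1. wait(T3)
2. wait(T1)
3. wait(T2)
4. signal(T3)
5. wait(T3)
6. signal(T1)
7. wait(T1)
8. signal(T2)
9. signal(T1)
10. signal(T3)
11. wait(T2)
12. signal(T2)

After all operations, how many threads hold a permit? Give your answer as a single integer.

Answer: 0

Derivation:
Step 1: wait(T3) -> count=1 queue=[] holders={T3}
Step 2: wait(T1) -> count=0 queue=[] holders={T1,T3}
Step 3: wait(T2) -> count=0 queue=[T2] holders={T1,T3}
Step 4: signal(T3) -> count=0 queue=[] holders={T1,T2}
Step 5: wait(T3) -> count=0 queue=[T3] holders={T1,T2}
Step 6: signal(T1) -> count=0 queue=[] holders={T2,T3}
Step 7: wait(T1) -> count=0 queue=[T1] holders={T2,T3}
Step 8: signal(T2) -> count=0 queue=[] holders={T1,T3}
Step 9: signal(T1) -> count=1 queue=[] holders={T3}
Step 10: signal(T3) -> count=2 queue=[] holders={none}
Step 11: wait(T2) -> count=1 queue=[] holders={T2}
Step 12: signal(T2) -> count=2 queue=[] holders={none}
Final holders: {none} -> 0 thread(s)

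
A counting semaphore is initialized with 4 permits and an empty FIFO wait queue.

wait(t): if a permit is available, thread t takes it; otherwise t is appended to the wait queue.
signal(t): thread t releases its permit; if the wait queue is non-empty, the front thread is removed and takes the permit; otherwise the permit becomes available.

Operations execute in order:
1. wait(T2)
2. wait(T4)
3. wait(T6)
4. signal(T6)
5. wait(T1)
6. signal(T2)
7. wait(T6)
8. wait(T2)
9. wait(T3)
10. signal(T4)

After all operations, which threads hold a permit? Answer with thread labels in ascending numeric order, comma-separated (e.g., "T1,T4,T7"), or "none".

Answer: T1,T2,T3,T6

Derivation:
Step 1: wait(T2) -> count=3 queue=[] holders={T2}
Step 2: wait(T4) -> count=2 queue=[] holders={T2,T4}
Step 3: wait(T6) -> count=1 queue=[] holders={T2,T4,T6}
Step 4: signal(T6) -> count=2 queue=[] holders={T2,T4}
Step 5: wait(T1) -> count=1 queue=[] holders={T1,T2,T4}
Step 6: signal(T2) -> count=2 queue=[] holders={T1,T4}
Step 7: wait(T6) -> count=1 queue=[] holders={T1,T4,T6}
Step 8: wait(T2) -> count=0 queue=[] holders={T1,T2,T4,T6}
Step 9: wait(T3) -> count=0 queue=[T3] holders={T1,T2,T4,T6}
Step 10: signal(T4) -> count=0 queue=[] holders={T1,T2,T3,T6}
Final holders: T1,T2,T3,T6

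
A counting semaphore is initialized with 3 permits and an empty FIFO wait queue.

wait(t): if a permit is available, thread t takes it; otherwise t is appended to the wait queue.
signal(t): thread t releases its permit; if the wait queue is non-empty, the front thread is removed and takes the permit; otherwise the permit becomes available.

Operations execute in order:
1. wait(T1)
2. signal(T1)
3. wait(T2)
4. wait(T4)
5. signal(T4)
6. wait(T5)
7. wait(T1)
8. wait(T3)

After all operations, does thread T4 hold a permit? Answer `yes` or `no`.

Step 1: wait(T1) -> count=2 queue=[] holders={T1}
Step 2: signal(T1) -> count=3 queue=[] holders={none}
Step 3: wait(T2) -> count=2 queue=[] holders={T2}
Step 4: wait(T4) -> count=1 queue=[] holders={T2,T4}
Step 5: signal(T4) -> count=2 queue=[] holders={T2}
Step 6: wait(T5) -> count=1 queue=[] holders={T2,T5}
Step 7: wait(T1) -> count=0 queue=[] holders={T1,T2,T5}
Step 8: wait(T3) -> count=0 queue=[T3] holders={T1,T2,T5}
Final holders: {T1,T2,T5} -> T4 not in holders

Answer: no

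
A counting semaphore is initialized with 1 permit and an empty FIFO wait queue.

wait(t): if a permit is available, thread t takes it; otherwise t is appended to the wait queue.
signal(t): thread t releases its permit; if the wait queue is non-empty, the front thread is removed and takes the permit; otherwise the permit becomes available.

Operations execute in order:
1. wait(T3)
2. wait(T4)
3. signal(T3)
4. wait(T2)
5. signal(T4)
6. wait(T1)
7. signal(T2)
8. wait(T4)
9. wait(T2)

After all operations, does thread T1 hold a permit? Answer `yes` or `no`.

Step 1: wait(T3) -> count=0 queue=[] holders={T3}
Step 2: wait(T4) -> count=0 queue=[T4] holders={T3}
Step 3: signal(T3) -> count=0 queue=[] holders={T4}
Step 4: wait(T2) -> count=0 queue=[T2] holders={T4}
Step 5: signal(T4) -> count=0 queue=[] holders={T2}
Step 6: wait(T1) -> count=0 queue=[T1] holders={T2}
Step 7: signal(T2) -> count=0 queue=[] holders={T1}
Step 8: wait(T4) -> count=0 queue=[T4] holders={T1}
Step 9: wait(T2) -> count=0 queue=[T4,T2] holders={T1}
Final holders: {T1} -> T1 in holders

Answer: yes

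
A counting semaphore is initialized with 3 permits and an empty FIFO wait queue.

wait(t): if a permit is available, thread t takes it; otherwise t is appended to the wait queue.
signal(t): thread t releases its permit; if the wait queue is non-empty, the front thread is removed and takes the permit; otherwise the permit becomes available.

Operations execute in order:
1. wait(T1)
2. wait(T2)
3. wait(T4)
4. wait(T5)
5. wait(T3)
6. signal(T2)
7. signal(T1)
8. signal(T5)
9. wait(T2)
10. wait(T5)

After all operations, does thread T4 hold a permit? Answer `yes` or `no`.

Answer: yes

Derivation:
Step 1: wait(T1) -> count=2 queue=[] holders={T1}
Step 2: wait(T2) -> count=1 queue=[] holders={T1,T2}
Step 3: wait(T4) -> count=0 queue=[] holders={T1,T2,T4}
Step 4: wait(T5) -> count=0 queue=[T5] holders={T1,T2,T4}
Step 5: wait(T3) -> count=0 queue=[T5,T3] holders={T1,T2,T4}
Step 6: signal(T2) -> count=0 queue=[T3] holders={T1,T4,T5}
Step 7: signal(T1) -> count=0 queue=[] holders={T3,T4,T5}
Step 8: signal(T5) -> count=1 queue=[] holders={T3,T4}
Step 9: wait(T2) -> count=0 queue=[] holders={T2,T3,T4}
Step 10: wait(T5) -> count=0 queue=[T5] holders={T2,T3,T4}
Final holders: {T2,T3,T4} -> T4 in holders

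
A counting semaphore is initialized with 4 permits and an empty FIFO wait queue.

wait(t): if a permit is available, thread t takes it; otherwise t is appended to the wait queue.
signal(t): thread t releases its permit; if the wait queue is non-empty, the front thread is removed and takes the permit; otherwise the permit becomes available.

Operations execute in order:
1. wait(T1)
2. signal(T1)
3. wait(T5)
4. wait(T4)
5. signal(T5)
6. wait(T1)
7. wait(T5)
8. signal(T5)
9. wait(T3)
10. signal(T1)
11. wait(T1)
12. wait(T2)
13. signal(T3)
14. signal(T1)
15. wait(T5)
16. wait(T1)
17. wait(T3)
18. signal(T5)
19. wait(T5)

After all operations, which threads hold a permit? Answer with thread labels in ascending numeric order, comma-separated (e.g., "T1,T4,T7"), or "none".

Step 1: wait(T1) -> count=3 queue=[] holders={T1}
Step 2: signal(T1) -> count=4 queue=[] holders={none}
Step 3: wait(T5) -> count=3 queue=[] holders={T5}
Step 4: wait(T4) -> count=2 queue=[] holders={T4,T5}
Step 5: signal(T5) -> count=3 queue=[] holders={T4}
Step 6: wait(T1) -> count=2 queue=[] holders={T1,T4}
Step 7: wait(T5) -> count=1 queue=[] holders={T1,T4,T5}
Step 8: signal(T5) -> count=2 queue=[] holders={T1,T4}
Step 9: wait(T3) -> count=1 queue=[] holders={T1,T3,T4}
Step 10: signal(T1) -> count=2 queue=[] holders={T3,T4}
Step 11: wait(T1) -> count=1 queue=[] holders={T1,T3,T4}
Step 12: wait(T2) -> count=0 queue=[] holders={T1,T2,T3,T4}
Step 13: signal(T3) -> count=1 queue=[] holders={T1,T2,T4}
Step 14: signal(T1) -> count=2 queue=[] holders={T2,T4}
Step 15: wait(T5) -> count=1 queue=[] holders={T2,T4,T5}
Step 16: wait(T1) -> count=0 queue=[] holders={T1,T2,T4,T5}
Step 17: wait(T3) -> count=0 queue=[T3] holders={T1,T2,T4,T5}
Step 18: signal(T5) -> count=0 queue=[] holders={T1,T2,T3,T4}
Step 19: wait(T5) -> count=0 queue=[T5] holders={T1,T2,T3,T4}
Final holders: T1,T2,T3,T4

Answer: T1,T2,T3,T4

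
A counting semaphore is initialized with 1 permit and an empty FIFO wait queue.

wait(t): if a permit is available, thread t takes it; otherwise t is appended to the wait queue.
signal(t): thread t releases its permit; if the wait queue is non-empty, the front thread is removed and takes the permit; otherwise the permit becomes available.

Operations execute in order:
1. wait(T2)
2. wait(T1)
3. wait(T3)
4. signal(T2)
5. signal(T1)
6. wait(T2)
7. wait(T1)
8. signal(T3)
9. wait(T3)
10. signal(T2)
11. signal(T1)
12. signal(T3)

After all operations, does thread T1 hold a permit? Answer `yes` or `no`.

Answer: no

Derivation:
Step 1: wait(T2) -> count=0 queue=[] holders={T2}
Step 2: wait(T1) -> count=0 queue=[T1] holders={T2}
Step 3: wait(T3) -> count=0 queue=[T1,T3] holders={T2}
Step 4: signal(T2) -> count=0 queue=[T3] holders={T1}
Step 5: signal(T1) -> count=0 queue=[] holders={T3}
Step 6: wait(T2) -> count=0 queue=[T2] holders={T3}
Step 7: wait(T1) -> count=0 queue=[T2,T1] holders={T3}
Step 8: signal(T3) -> count=0 queue=[T1] holders={T2}
Step 9: wait(T3) -> count=0 queue=[T1,T3] holders={T2}
Step 10: signal(T2) -> count=0 queue=[T3] holders={T1}
Step 11: signal(T1) -> count=0 queue=[] holders={T3}
Step 12: signal(T3) -> count=1 queue=[] holders={none}
Final holders: {none} -> T1 not in holders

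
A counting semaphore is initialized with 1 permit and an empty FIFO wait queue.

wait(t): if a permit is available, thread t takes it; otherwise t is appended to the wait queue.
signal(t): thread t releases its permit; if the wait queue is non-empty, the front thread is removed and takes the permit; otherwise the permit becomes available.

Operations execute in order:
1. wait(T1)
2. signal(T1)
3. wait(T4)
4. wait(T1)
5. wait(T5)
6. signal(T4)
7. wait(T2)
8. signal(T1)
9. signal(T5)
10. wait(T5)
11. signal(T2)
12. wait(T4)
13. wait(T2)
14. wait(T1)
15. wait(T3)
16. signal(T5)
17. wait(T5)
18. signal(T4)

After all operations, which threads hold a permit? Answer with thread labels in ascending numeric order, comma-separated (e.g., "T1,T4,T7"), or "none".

Step 1: wait(T1) -> count=0 queue=[] holders={T1}
Step 2: signal(T1) -> count=1 queue=[] holders={none}
Step 3: wait(T4) -> count=0 queue=[] holders={T4}
Step 4: wait(T1) -> count=0 queue=[T1] holders={T4}
Step 5: wait(T5) -> count=0 queue=[T1,T5] holders={T4}
Step 6: signal(T4) -> count=0 queue=[T5] holders={T1}
Step 7: wait(T2) -> count=0 queue=[T5,T2] holders={T1}
Step 8: signal(T1) -> count=0 queue=[T2] holders={T5}
Step 9: signal(T5) -> count=0 queue=[] holders={T2}
Step 10: wait(T5) -> count=0 queue=[T5] holders={T2}
Step 11: signal(T2) -> count=0 queue=[] holders={T5}
Step 12: wait(T4) -> count=0 queue=[T4] holders={T5}
Step 13: wait(T2) -> count=0 queue=[T4,T2] holders={T5}
Step 14: wait(T1) -> count=0 queue=[T4,T2,T1] holders={T5}
Step 15: wait(T3) -> count=0 queue=[T4,T2,T1,T3] holders={T5}
Step 16: signal(T5) -> count=0 queue=[T2,T1,T3] holders={T4}
Step 17: wait(T5) -> count=0 queue=[T2,T1,T3,T5] holders={T4}
Step 18: signal(T4) -> count=0 queue=[T1,T3,T5] holders={T2}
Final holders: T2

Answer: T2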